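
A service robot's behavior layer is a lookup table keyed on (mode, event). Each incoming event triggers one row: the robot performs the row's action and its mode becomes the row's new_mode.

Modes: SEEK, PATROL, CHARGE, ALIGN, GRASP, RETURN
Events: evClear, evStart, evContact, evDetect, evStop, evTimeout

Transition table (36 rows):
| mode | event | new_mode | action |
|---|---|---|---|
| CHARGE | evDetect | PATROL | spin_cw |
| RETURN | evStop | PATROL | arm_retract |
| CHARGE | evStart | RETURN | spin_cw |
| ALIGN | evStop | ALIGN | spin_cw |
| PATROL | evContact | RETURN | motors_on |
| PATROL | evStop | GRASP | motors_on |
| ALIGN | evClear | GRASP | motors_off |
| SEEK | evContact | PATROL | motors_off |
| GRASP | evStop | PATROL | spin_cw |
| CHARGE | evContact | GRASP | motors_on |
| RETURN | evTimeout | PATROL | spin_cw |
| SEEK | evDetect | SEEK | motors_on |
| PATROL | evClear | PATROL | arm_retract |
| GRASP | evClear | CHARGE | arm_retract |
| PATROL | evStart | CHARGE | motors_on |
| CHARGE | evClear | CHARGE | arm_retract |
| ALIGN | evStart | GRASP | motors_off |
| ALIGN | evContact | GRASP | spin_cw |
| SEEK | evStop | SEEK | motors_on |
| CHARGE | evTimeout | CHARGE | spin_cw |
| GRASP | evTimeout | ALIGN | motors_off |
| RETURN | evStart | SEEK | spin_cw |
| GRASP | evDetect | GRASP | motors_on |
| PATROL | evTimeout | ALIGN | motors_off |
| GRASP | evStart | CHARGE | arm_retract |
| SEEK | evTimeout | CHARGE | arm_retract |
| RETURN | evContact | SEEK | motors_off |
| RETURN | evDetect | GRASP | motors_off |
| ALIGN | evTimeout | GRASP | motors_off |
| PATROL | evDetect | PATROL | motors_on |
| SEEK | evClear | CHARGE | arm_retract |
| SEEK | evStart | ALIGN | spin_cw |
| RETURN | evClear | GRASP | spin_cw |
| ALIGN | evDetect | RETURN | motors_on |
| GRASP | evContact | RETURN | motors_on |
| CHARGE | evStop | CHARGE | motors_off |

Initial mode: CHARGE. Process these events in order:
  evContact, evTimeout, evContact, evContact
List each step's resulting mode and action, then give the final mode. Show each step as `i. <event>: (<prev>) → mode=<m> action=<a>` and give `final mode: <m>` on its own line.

1. evContact: (CHARGE) → mode=GRASP action=motors_on
2. evTimeout: (GRASP) → mode=ALIGN action=motors_off
3. evContact: (ALIGN) → mode=GRASP action=spin_cw
4. evContact: (GRASP) → mode=RETURN action=motors_on

final mode: RETURN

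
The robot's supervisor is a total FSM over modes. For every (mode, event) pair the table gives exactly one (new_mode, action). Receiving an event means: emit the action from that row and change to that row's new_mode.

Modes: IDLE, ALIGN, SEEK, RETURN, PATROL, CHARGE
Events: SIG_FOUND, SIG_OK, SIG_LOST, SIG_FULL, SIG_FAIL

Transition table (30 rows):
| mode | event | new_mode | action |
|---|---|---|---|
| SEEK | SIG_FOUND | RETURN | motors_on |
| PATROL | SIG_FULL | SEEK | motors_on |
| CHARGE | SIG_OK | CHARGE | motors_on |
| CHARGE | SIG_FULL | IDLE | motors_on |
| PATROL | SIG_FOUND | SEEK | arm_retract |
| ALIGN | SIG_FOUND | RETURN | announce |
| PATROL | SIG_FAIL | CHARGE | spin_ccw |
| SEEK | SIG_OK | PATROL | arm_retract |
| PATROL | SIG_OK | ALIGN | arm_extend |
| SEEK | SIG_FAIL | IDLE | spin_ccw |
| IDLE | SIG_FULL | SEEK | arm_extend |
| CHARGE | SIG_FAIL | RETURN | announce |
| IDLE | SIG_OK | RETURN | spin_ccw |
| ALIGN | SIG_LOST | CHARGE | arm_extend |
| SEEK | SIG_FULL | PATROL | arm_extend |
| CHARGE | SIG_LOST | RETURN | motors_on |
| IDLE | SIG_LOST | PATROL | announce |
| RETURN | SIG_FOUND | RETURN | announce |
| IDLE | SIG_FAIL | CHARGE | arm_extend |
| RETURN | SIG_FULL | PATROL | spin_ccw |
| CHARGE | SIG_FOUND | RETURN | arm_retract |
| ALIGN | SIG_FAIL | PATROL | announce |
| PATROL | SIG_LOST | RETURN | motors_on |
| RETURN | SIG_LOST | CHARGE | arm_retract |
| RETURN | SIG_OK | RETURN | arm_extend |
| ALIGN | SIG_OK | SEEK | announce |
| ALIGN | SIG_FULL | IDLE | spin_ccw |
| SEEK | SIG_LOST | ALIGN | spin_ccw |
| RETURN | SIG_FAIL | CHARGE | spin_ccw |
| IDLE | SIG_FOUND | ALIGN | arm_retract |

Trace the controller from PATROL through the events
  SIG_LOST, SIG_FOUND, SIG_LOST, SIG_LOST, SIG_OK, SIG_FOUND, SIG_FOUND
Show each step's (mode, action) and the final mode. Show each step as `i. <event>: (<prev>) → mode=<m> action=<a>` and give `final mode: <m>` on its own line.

1. SIG_LOST: (PATROL) → mode=RETURN action=motors_on
2. SIG_FOUND: (RETURN) → mode=RETURN action=announce
3. SIG_LOST: (RETURN) → mode=CHARGE action=arm_retract
4. SIG_LOST: (CHARGE) → mode=RETURN action=motors_on
5. SIG_OK: (RETURN) → mode=RETURN action=arm_extend
6. SIG_FOUND: (RETURN) → mode=RETURN action=announce
7. SIG_FOUND: (RETURN) → mode=RETURN action=announce

final mode: RETURN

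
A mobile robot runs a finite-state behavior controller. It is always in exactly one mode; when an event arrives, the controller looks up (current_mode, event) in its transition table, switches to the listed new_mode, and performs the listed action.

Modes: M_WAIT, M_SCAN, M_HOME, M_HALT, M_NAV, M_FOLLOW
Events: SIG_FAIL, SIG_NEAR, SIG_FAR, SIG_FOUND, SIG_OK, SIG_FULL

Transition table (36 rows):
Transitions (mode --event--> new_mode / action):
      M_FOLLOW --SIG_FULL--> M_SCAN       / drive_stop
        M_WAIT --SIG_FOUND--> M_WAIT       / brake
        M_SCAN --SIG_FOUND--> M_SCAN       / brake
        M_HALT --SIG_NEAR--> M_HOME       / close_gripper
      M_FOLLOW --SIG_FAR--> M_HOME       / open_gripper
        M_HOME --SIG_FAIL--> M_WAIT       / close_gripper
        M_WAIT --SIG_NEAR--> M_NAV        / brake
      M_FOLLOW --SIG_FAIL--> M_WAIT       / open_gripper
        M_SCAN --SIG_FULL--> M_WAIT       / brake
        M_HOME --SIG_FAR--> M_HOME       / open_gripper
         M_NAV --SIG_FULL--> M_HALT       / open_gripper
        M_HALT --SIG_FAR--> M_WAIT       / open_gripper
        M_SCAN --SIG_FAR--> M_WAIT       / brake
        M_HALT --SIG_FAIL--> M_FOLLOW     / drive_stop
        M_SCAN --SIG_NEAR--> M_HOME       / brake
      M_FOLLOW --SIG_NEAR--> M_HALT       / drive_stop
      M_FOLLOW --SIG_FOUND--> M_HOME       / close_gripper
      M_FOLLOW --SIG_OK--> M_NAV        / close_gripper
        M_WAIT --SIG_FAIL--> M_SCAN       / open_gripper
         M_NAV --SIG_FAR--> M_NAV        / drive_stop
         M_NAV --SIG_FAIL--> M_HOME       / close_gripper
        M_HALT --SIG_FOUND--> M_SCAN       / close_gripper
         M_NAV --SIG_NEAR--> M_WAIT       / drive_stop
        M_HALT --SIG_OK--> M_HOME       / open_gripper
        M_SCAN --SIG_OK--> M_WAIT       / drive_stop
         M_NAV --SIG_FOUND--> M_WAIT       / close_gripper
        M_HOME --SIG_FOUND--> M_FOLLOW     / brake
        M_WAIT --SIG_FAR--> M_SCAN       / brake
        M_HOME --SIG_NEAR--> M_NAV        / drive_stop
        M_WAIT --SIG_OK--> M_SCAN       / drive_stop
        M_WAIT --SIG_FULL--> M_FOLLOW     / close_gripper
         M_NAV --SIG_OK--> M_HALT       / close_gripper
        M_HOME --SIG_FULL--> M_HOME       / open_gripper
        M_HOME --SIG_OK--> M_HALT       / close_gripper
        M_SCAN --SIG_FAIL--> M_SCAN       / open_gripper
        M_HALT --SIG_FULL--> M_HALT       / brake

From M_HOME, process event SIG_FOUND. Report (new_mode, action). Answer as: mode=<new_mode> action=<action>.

current mode = M_HOME; filter table to that mode:
  (M_HOME, SIG_FAIL) → (M_WAIT, close_gripper)
  (M_HOME, SIG_FAR) → (M_HOME, open_gripper)
  (M_HOME, SIG_FOUND) → (M_FOLLOW, brake)  ← event matches
  (M_HOME, SIG_NEAR) → (M_NAV, drive_stop)
  (M_HOME, SIG_FULL) → (M_HOME, open_gripper)
  (M_HOME, SIG_OK) → (M_HALT, close_gripper)
event = SIG_FOUND selects (M_FOLLOW, brake)

mode=M_FOLLOW action=brake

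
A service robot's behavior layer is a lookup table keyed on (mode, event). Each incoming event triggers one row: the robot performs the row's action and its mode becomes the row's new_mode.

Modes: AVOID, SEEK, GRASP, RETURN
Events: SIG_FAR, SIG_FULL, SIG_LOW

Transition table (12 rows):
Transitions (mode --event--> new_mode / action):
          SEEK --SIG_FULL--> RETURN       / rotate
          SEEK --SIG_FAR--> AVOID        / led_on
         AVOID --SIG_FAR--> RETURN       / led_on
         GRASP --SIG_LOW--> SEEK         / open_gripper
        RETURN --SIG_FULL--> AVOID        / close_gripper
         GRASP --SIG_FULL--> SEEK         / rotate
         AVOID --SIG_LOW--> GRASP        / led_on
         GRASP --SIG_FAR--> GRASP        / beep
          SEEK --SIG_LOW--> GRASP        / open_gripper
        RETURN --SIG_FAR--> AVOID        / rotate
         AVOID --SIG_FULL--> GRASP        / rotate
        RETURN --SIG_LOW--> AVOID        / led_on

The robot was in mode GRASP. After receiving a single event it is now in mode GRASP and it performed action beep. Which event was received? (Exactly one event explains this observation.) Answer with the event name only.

try SIG_FAR: (GRASP, SIG_FAR) → (GRASP, beep)  ← matches
try SIG_FULL: (GRASP, SIG_FULL) → (SEEK, rotate)
try SIG_LOW: (GRASP, SIG_LOW) → (SEEK, open_gripper)

SIG_FAR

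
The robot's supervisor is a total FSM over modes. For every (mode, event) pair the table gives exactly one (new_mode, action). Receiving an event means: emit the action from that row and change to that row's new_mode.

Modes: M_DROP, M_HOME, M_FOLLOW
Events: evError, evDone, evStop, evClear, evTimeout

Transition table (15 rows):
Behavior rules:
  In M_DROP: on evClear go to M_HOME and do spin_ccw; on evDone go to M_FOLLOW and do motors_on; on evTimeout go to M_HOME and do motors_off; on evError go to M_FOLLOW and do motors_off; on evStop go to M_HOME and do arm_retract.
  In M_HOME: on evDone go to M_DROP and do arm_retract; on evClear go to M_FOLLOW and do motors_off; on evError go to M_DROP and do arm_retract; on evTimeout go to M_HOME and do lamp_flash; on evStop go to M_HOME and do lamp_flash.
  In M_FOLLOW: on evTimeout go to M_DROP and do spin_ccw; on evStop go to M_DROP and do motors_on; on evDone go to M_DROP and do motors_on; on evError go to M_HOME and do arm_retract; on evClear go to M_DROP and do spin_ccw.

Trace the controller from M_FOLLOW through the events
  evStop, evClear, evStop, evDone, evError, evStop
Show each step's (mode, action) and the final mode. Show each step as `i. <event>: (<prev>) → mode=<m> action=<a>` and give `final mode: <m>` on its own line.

1. evStop: (M_FOLLOW) → mode=M_DROP action=motors_on
2. evClear: (M_DROP) → mode=M_HOME action=spin_ccw
3. evStop: (M_HOME) → mode=M_HOME action=lamp_flash
4. evDone: (M_HOME) → mode=M_DROP action=arm_retract
5. evError: (M_DROP) → mode=M_FOLLOW action=motors_off
6. evStop: (M_FOLLOW) → mode=M_DROP action=motors_on

final mode: M_DROP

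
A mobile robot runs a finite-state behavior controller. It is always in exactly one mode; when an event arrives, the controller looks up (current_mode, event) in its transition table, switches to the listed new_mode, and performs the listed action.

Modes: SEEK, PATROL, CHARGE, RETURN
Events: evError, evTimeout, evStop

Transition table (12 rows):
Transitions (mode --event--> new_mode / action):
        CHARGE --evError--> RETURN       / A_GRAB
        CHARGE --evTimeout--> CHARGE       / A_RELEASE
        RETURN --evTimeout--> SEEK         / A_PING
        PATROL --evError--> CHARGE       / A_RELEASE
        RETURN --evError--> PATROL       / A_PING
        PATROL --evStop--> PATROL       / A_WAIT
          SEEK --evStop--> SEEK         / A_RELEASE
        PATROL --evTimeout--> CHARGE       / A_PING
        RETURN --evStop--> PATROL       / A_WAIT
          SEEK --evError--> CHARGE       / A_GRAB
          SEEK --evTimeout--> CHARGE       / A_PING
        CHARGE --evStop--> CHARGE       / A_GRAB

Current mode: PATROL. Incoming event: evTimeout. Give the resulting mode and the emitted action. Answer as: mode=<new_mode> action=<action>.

mode=CHARGE action=A_PING

current mode = PATROL; filter table to that mode:
  (PATROL, evError) → (CHARGE, A_RELEASE)
  (PATROL, evStop) → (PATROL, A_WAIT)
  (PATROL, evTimeout) → (CHARGE, A_PING)  ← event matches
event = evTimeout selects (CHARGE, A_PING)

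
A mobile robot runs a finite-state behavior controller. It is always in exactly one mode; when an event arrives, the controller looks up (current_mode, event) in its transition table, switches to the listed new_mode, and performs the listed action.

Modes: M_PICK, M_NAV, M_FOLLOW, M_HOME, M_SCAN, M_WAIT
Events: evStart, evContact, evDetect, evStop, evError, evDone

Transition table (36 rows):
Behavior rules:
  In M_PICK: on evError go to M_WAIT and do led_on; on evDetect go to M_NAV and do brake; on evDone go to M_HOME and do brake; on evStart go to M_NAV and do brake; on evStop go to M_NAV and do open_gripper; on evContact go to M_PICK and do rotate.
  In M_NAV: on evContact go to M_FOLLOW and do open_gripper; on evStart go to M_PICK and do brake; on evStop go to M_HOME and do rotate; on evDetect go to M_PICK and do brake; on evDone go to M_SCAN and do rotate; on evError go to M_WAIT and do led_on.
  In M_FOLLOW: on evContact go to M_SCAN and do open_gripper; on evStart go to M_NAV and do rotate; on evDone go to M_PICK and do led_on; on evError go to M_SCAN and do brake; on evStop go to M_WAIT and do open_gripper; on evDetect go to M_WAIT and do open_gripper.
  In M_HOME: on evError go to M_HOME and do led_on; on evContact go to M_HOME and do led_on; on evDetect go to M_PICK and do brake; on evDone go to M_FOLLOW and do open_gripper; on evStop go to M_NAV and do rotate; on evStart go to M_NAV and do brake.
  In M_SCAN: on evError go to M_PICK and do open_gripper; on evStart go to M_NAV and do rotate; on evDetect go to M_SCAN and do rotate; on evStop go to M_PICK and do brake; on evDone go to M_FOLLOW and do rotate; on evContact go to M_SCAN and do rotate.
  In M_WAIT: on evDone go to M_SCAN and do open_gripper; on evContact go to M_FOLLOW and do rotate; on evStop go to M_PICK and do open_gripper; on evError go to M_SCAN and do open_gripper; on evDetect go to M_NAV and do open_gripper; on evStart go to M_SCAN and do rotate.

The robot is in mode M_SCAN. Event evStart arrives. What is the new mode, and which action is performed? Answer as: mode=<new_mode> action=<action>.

mode=M_NAV action=rotate

current mode = M_SCAN; filter table to that mode:
  (M_SCAN, evError) → (M_PICK, open_gripper)
  (M_SCAN, evStart) → (M_NAV, rotate)  ← event matches
  (M_SCAN, evDetect) → (M_SCAN, rotate)
  (M_SCAN, evStop) → (M_PICK, brake)
  (M_SCAN, evDone) → (M_FOLLOW, rotate)
  (M_SCAN, evContact) → (M_SCAN, rotate)
event = evStart selects (M_NAV, rotate)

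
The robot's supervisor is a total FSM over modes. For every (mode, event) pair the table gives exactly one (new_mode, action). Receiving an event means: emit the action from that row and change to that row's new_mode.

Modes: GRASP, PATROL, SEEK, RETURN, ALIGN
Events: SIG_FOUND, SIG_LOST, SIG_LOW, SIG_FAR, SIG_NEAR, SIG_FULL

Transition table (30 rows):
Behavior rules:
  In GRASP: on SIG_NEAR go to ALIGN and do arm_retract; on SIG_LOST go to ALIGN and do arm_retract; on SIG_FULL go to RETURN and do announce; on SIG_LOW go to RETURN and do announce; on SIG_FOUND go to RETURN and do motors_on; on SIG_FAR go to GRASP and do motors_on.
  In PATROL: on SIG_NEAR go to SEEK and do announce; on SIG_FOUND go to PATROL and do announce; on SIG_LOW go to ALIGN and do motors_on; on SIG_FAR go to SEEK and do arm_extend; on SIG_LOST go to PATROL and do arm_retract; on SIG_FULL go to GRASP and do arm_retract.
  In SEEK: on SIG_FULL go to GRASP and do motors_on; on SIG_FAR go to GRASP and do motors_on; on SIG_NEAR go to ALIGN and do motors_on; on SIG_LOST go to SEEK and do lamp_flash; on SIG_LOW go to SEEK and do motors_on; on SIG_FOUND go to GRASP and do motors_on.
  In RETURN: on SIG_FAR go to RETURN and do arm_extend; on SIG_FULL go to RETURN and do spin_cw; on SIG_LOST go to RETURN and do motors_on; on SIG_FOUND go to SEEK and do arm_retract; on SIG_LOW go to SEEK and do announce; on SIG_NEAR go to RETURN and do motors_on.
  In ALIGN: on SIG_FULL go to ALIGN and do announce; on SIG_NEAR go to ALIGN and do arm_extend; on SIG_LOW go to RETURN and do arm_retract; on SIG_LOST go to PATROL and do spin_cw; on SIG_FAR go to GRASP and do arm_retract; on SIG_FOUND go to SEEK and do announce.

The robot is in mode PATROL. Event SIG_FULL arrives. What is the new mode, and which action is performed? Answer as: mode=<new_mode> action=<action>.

mode=GRASP action=arm_retract

current mode = PATROL; filter table to that mode:
  (PATROL, SIG_NEAR) → (SEEK, announce)
  (PATROL, SIG_FOUND) → (PATROL, announce)
  (PATROL, SIG_LOW) → (ALIGN, motors_on)
  (PATROL, SIG_FAR) → (SEEK, arm_extend)
  (PATROL, SIG_LOST) → (PATROL, arm_retract)
  (PATROL, SIG_FULL) → (GRASP, arm_retract)  ← event matches
event = SIG_FULL selects (GRASP, arm_retract)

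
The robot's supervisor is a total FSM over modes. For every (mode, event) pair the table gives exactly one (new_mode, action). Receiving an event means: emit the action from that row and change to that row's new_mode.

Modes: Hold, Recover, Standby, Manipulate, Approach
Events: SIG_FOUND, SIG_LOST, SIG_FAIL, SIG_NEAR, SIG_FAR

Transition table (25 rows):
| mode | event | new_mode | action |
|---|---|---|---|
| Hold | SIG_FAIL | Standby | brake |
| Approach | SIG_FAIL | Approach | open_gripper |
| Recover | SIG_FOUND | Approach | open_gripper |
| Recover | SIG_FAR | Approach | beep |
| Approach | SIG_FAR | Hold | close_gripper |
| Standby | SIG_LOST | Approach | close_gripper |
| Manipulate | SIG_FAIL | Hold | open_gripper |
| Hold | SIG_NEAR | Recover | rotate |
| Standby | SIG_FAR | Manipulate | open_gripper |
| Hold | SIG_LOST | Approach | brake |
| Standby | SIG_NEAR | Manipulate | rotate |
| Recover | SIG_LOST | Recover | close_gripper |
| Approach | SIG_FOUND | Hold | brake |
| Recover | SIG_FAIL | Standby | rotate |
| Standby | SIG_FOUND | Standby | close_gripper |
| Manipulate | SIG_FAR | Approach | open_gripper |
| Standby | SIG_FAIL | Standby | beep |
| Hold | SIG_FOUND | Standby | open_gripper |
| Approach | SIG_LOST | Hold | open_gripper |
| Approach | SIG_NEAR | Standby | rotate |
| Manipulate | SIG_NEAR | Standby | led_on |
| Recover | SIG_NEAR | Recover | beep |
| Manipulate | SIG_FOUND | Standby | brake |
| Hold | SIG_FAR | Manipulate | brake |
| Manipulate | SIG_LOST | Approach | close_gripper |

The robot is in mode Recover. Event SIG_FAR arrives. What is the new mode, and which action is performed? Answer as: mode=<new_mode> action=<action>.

current mode = Recover; filter table to that mode:
  (Recover, SIG_FOUND) → (Approach, open_gripper)
  (Recover, SIG_FAR) → (Approach, beep)  ← event matches
  (Recover, SIG_LOST) → (Recover, close_gripper)
  (Recover, SIG_FAIL) → (Standby, rotate)
  (Recover, SIG_NEAR) → (Recover, beep)
event = SIG_FAR selects (Approach, beep)

mode=Approach action=beep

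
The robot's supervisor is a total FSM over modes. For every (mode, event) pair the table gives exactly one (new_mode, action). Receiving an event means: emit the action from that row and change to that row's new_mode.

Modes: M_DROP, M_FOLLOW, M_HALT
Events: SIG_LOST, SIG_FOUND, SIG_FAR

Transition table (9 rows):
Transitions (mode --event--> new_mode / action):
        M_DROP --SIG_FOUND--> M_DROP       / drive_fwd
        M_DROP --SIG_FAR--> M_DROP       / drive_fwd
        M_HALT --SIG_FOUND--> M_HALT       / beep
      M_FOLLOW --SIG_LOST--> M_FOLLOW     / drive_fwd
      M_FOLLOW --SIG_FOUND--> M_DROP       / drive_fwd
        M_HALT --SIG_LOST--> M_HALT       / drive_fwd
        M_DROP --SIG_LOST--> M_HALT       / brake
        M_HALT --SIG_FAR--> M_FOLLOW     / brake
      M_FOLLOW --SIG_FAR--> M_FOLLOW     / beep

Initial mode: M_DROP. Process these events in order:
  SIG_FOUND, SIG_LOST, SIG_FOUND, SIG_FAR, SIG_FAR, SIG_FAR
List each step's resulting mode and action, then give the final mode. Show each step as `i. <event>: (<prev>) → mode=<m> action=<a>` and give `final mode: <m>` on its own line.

1. SIG_FOUND: (M_DROP) → mode=M_DROP action=drive_fwd
2. SIG_LOST: (M_DROP) → mode=M_HALT action=brake
3. SIG_FOUND: (M_HALT) → mode=M_HALT action=beep
4. SIG_FAR: (M_HALT) → mode=M_FOLLOW action=brake
5. SIG_FAR: (M_FOLLOW) → mode=M_FOLLOW action=beep
6. SIG_FAR: (M_FOLLOW) → mode=M_FOLLOW action=beep

final mode: M_FOLLOW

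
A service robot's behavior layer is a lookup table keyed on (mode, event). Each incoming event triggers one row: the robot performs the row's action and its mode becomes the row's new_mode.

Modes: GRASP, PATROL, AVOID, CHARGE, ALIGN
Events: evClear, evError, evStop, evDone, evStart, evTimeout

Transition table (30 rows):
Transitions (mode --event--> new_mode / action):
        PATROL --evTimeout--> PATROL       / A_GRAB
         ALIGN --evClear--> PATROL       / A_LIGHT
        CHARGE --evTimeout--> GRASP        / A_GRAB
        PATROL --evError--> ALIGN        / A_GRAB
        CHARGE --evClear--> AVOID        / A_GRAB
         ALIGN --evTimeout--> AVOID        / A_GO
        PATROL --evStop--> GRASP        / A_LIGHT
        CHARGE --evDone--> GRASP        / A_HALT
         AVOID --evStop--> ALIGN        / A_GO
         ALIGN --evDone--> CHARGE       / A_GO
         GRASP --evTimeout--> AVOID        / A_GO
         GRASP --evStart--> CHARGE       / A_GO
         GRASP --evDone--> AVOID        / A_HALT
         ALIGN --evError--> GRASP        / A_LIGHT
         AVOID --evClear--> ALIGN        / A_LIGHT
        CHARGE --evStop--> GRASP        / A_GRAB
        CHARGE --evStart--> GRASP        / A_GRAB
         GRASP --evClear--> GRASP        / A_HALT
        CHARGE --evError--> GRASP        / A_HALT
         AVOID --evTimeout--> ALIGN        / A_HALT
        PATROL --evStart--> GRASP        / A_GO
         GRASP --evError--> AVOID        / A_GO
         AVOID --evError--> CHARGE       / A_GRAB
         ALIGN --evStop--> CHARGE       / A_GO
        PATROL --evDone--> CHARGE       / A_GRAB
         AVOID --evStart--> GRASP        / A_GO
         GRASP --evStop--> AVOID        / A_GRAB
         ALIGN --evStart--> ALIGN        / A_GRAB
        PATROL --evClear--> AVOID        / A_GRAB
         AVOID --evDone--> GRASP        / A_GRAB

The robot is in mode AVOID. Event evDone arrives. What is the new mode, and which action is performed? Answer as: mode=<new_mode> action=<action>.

current mode = AVOID; filter table to that mode:
  (AVOID, evStop) → (ALIGN, A_GO)
  (AVOID, evClear) → (ALIGN, A_LIGHT)
  (AVOID, evTimeout) → (ALIGN, A_HALT)
  (AVOID, evError) → (CHARGE, A_GRAB)
  (AVOID, evStart) → (GRASP, A_GO)
  (AVOID, evDone) → (GRASP, A_GRAB)  ← event matches
event = evDone selects (GRASP, A_GRAB)

mode=GRASP action=A_GRAB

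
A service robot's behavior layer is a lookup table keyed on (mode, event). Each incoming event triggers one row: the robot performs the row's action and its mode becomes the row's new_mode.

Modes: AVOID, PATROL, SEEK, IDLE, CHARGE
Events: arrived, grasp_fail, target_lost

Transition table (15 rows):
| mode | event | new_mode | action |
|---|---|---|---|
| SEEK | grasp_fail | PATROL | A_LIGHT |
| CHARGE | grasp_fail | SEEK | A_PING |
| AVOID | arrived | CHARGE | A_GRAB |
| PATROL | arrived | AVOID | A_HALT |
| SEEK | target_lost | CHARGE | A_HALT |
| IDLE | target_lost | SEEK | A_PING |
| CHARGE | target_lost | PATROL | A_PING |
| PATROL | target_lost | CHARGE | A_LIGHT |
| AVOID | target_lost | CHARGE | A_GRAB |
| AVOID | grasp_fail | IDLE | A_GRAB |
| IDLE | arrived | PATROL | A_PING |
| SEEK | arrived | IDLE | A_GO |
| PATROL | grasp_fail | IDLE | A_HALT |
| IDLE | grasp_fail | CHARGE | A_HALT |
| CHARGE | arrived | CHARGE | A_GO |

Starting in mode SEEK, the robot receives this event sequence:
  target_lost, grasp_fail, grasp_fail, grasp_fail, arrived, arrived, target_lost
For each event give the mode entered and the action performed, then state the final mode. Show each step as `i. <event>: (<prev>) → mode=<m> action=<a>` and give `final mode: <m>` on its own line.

1. target_lost: (SEEK) → mode=CHARGE action=A_HALT
2. grasp_fail: (CHARGE) → mode=SEEK action=A_PING
3. grasp_fail: (SEEK) → mode=PATROL action=A_LIGHT
4. grasp_fail: (PATROL) → mode=IDLE action=A_HALT
5. arrived: (IDLE) → mode=PATROL action=A_PING
6. arrived: (PATROL) → mode=AVOID action=A_HALT
7. target_lost: (AVOID) → mode=CHARGE action=A_GRAB

final mode: CHARGE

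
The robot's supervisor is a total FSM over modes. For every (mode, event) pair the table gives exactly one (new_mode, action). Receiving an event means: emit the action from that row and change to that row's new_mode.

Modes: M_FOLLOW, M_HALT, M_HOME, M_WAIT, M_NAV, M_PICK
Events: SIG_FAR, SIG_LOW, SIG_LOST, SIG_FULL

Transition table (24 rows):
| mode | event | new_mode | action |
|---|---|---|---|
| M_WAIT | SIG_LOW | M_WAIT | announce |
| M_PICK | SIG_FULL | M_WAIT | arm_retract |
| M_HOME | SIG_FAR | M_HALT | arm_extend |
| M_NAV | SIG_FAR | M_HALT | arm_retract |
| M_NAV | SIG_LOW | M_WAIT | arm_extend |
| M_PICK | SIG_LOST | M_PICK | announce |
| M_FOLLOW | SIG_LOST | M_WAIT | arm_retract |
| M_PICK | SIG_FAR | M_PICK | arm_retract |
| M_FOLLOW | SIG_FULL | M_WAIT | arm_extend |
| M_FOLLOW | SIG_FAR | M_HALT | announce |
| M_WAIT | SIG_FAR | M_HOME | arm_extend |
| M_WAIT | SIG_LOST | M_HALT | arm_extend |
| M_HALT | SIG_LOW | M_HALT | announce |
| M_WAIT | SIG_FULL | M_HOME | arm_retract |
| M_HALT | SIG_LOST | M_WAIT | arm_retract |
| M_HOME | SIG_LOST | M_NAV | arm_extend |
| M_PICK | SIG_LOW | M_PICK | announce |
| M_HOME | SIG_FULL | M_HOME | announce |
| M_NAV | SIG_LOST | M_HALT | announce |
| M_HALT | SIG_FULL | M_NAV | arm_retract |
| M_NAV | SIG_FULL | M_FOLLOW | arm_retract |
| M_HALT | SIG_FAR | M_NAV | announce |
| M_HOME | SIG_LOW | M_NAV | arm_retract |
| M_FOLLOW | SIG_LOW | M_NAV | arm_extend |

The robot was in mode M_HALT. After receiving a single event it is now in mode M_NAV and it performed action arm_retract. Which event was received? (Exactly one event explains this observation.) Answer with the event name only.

SIG_FULL

try SIG_FAR: (M_HALT, SIG_FAR) → (M_NAV, announce)
try SIG_LOW: (M_HALT, SIG_LOW) → (M_HALT, announce)
try SIG_LOST: (M_HALT, SIG_LOST) → (M_WAIT, arm_retract)
try SIG_FULL: (M_HALT, SIG_FULL) → (M_NAV, arm_retract)  ← matches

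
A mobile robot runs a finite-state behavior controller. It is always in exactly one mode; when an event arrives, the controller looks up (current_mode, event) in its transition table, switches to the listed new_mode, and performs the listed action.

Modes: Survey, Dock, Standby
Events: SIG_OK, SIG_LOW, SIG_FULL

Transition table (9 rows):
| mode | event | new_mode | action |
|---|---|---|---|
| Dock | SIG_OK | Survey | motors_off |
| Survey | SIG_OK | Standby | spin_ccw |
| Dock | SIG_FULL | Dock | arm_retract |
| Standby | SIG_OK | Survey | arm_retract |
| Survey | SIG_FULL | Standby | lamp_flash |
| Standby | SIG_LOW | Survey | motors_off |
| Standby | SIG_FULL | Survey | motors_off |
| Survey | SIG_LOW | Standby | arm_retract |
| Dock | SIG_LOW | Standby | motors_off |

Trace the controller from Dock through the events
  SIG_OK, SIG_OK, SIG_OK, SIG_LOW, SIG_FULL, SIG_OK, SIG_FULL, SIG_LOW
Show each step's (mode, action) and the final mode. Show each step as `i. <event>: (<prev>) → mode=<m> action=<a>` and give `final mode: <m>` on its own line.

final mode: Standby

1. SIG_OK: (Dock) → mode=Survey action=motors_off
2. SIG_OK: (Survey) → mode=Standby action=spin_ccw
3. SIG_OK: (Standby) → mode=Survey action=arm_retract
4. SIG_LOW: (Survey) → mode=Standby action=arm_retract
5. SIG_FULL: (Standby) → mode=Survey action=motors_off
6. SIG_OK: (Survey) → mode=Standby action=spin_ccw
7. SIG_FULL: (Standby) → mode=Survey action=motors_off
8. SIG_LOW: (Survey) → mode=Standby action=arm_retract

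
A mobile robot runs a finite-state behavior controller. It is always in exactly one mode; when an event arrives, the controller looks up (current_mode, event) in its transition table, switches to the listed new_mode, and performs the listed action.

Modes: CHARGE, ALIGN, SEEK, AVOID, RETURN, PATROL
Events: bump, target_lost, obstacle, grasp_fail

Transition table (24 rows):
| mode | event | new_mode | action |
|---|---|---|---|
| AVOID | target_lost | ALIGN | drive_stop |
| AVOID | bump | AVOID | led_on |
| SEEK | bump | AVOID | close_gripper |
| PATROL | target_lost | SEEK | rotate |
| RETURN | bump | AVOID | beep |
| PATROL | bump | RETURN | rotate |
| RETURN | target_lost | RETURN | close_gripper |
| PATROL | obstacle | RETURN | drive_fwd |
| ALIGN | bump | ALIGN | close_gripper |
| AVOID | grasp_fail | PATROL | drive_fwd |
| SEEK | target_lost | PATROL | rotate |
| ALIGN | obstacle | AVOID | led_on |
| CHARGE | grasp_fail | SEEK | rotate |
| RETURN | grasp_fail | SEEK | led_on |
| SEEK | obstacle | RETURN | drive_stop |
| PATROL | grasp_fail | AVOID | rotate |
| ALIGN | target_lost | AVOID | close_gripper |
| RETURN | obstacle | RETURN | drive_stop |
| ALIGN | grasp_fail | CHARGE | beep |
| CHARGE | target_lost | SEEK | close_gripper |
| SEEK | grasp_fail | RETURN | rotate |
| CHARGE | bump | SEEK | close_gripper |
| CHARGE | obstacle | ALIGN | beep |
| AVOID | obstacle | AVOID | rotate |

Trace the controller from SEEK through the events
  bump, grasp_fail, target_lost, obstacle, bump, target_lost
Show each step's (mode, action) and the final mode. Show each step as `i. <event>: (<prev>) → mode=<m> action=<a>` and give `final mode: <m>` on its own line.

1. bump: (SEEK) → mode=AVOID action=close_gripper
2. grasp_fail: (AVOID) → mode=PATROL action=drive_fwd
3. target_lost: (PATROL) → mode=SEEK action=rotate
4. obstacle: (SEEK) → mode=RETURN action=drive_stop
5. bump: (RETURN) → mode=AVOID action=beep
6. target_lost: (AVOID) → mode=ALIGN action=drive_stop

final mode: ALIGN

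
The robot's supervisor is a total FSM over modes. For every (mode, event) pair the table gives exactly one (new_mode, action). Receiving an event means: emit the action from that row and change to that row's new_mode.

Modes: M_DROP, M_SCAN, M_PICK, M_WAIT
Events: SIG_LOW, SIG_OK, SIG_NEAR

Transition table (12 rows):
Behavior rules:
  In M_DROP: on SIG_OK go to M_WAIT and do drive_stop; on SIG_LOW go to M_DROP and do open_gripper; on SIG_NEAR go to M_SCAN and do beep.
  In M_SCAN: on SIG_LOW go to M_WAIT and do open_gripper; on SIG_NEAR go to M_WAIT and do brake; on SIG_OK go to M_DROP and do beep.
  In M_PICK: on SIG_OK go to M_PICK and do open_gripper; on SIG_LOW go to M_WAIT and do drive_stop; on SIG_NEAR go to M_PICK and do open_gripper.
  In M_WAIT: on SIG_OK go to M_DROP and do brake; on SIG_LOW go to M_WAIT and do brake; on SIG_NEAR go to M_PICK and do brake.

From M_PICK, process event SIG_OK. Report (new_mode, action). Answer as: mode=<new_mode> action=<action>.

current mode = M_PICK; filter table to that mode:
  (M_PICK, SIG_OK) → (M_PICK, open_gripper)  ← event matches
  (M_PICK, SIG_LOW) → (M_WAIT, drive_stop)
  (M_PICK, SIG_NEAR) → (M_PICK, open_gripper)
event = SIG_OK selects (M_PICK, open_gripper)

mode=M_PICK action=open_gripper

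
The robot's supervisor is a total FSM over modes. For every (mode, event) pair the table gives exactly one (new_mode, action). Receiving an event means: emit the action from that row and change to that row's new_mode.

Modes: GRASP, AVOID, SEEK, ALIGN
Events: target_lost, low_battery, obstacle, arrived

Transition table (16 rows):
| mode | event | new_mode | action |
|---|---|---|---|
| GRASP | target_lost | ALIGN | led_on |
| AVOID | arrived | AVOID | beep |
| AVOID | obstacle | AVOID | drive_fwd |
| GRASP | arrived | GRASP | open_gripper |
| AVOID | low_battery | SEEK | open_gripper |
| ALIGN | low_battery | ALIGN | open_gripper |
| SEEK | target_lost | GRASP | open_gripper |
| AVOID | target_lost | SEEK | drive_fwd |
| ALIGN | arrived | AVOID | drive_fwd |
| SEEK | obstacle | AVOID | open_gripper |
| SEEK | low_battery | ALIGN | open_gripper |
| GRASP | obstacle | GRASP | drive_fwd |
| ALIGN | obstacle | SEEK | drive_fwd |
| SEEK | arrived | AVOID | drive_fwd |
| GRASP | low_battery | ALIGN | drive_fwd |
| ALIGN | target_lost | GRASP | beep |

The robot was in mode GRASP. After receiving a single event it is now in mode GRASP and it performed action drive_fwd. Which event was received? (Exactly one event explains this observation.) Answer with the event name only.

obstacle

try target_lost: (GRASP, target_lost) → (ALIGN, led_on)
try low_battery: (GRASP, low_battery) → (ALIGN, drive_fwd)
try obstacle: (GRASP, obstacle) → (GRASP, drive_fwd)  ← matches
try arrived: (GRASP, arrived) → (GRASP, open_gripper)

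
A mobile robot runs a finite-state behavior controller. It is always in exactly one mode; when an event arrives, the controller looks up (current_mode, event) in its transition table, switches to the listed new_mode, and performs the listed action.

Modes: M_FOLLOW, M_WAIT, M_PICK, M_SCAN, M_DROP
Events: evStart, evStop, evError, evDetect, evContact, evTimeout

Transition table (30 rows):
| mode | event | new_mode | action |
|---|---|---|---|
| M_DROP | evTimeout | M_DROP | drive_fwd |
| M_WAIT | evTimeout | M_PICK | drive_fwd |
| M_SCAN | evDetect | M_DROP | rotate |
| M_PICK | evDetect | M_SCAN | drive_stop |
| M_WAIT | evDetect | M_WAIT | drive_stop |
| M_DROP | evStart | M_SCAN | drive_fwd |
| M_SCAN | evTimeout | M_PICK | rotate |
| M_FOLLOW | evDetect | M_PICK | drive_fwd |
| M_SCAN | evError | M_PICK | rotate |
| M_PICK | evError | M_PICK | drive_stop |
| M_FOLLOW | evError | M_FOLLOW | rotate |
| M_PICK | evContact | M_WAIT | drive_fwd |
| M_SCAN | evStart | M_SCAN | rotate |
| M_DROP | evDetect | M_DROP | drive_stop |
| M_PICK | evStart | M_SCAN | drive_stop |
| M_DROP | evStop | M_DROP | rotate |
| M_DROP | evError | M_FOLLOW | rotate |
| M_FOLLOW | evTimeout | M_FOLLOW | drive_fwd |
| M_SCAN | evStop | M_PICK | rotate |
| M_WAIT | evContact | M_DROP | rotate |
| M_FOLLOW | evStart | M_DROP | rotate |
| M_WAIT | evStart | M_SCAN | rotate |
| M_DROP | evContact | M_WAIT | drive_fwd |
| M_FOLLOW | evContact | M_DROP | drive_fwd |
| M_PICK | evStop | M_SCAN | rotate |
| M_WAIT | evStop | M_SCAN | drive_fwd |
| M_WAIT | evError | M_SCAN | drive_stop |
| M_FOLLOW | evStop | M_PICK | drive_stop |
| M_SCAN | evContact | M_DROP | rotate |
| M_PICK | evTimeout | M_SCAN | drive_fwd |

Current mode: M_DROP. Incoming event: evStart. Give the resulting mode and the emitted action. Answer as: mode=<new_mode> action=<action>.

mode=M_SCAN action=drive_fwd

current mode = M_DROP; filter table to that mode:
  (M_DROP, evTimeout) → (M_DROP, drive_fwd)
  (M_DROP, evStart) → (M_SCAN, drive_fwd)  ← event matches
  (M_DROP, evDetect) → (M_DROP, drive_stop)
  (M_DROP, evStop) → (M_DROP, rotate)
  (M_DROP, evError) → (M_FOLLOW, rotate)
  (M_DROP, evContact) → (M_WAIT, drive_fwd)
event = evStart selects (M_SCAN, drive_fwd)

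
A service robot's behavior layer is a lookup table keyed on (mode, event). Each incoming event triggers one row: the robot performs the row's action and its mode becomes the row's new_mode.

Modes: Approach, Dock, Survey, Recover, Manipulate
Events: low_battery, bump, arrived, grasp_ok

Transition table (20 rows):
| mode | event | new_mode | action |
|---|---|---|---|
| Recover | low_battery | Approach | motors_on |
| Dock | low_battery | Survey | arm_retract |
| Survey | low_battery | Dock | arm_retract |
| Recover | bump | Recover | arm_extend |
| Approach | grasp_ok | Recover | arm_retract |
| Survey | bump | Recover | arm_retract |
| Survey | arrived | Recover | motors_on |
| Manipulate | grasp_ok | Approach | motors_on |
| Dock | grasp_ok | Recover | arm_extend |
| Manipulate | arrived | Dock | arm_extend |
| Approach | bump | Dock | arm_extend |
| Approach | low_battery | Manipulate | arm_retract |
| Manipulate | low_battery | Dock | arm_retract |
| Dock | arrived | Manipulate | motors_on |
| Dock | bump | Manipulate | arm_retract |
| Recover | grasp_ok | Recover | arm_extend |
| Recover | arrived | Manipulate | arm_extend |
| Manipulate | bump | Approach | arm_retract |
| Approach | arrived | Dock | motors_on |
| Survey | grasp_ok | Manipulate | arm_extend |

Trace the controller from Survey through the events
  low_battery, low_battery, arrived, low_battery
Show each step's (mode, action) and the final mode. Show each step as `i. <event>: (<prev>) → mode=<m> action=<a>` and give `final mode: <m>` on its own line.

final mode: Approach

1. low_battery: (Survey) → mode=Dock action=arm_retract
2. low_battery: (Dock) → mode=Survey action=arm_retract
3. arrived: (Survey) → mode=Recover action=motors_on
4. low_battery: (Recover) → mode=Approach action=motors_on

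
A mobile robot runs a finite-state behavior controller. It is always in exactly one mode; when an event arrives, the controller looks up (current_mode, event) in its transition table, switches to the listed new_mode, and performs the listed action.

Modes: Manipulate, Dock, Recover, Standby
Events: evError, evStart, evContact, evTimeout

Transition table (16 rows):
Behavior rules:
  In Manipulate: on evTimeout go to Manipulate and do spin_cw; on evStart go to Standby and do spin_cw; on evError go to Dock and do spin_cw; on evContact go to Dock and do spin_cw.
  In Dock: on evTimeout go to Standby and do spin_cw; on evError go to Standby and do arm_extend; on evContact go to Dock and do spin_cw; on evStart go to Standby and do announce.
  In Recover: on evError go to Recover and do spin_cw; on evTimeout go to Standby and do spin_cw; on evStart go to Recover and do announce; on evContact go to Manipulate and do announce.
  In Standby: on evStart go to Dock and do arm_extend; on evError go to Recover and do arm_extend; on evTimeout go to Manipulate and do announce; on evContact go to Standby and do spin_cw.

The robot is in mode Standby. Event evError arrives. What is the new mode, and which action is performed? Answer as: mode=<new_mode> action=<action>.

current mode = Standby; filter table to that mode:
  (Standby, evStart) → (Dock, arm_extend)
  (Standby, evError) → (Recover, arm_extend)  ← event matches
  (Standby, evTimeout) → (Manipulate, announce)
  (Standby, evContact) → (Standby, spin_cw)
event = evError selects (Recover, arm_extend)

mode=Recover action=arm_extend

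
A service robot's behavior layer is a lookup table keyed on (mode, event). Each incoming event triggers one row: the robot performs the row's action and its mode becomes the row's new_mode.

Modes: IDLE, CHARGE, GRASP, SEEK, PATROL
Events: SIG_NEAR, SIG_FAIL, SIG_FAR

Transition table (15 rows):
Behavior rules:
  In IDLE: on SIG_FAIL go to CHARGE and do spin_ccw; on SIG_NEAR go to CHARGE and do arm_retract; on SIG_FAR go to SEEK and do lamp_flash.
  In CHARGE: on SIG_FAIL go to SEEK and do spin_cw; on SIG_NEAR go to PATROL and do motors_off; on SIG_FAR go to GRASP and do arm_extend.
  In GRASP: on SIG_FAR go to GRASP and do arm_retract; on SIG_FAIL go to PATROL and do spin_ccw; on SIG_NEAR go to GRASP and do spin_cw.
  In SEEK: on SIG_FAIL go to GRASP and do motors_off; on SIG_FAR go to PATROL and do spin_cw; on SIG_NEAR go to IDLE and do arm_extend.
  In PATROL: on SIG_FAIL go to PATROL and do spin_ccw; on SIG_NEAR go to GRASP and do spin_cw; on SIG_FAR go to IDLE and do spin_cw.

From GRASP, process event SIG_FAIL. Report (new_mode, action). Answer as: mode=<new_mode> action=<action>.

mode=PATROL action=spin_ccw

current mode = GRASP; filter table to that mode:
  (GRASP, SIG_FAR) → (GRASP, arm_retract)
  (GRASP, SIG_FAIL) → (PATROL, spin_ccw)  ← event matches
  (GRASP, SIG_NEAR) → (GRASP, spin_cw)
event = SIG_FAIL selects (PATROL, spin_ccw)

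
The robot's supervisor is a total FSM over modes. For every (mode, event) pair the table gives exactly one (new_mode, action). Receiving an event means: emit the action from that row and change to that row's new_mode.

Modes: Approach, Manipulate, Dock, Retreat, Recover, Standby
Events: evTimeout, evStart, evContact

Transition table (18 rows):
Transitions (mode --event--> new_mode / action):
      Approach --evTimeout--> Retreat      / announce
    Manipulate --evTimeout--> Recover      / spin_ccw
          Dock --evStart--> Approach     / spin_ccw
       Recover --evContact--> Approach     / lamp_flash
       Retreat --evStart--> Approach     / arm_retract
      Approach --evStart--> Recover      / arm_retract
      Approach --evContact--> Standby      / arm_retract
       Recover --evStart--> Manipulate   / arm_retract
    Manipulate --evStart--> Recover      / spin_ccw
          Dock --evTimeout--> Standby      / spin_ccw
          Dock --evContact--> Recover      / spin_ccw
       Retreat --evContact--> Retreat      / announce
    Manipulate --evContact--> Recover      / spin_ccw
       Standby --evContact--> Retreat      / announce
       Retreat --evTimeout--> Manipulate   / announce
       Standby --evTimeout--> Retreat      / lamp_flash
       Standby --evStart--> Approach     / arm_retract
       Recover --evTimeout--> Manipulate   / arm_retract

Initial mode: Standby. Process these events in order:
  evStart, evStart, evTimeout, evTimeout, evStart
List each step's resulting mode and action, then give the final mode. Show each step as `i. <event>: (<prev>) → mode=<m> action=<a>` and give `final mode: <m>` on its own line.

final mode: Manipulate

1. evStart: (Standby) → mode=Approach action=arm_retract
2. evStart: (Approach) → mode=Recover action=arm_retract
3. evTimeout: (Recover) → mode=Manipulate action=arm_retract
4. evTimeout: (Manipulate) → mode=Recover action=spin_ccw
5. evStart: (Recover) → mode=Manipulate action=arm_retract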